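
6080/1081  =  6080/1081 = 5.62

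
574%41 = 0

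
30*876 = 26280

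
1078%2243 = 1078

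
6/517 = 6/517 = 0.01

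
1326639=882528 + 444111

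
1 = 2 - 1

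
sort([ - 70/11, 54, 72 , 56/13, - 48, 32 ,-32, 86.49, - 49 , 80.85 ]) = [ - 49, - 48, - 32,-70/11, 56/13, 32, 54,72, 80.85, 86.49]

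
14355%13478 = 877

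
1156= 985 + 171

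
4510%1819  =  872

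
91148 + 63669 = 154817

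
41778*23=960894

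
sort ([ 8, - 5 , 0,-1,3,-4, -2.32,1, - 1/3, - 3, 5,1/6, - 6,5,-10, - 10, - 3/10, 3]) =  [ - 10, - 10,-6,  -  5,-4,-3,  -  2.32, - 1,-1/3, - 3/10, 0, 1/6, 1,3, 3,  5,5, 8]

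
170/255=2/3 = 0.67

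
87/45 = 29/15 = 1.93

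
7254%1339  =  559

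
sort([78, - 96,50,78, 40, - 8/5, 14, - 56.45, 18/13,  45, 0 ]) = [ - 96, - 56.45, - 8/5, 0,18/13, 14,  40, 45,50,78, 78]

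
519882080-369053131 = 150828949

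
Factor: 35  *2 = 2^1*5^1*7^1 = 70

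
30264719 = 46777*647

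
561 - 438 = 123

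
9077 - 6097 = 2980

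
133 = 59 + 74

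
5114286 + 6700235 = 11814521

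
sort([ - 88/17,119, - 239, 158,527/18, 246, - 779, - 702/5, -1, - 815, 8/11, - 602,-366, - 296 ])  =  [-815, - 779, - 602, - 366, - 296, - 239, - 702/5,  -  88/17, - 1, 8/11,527/18,  119, 158, 246 ] 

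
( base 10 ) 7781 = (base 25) CB6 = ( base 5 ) 222111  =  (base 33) 74q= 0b1111001100101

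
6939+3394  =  10333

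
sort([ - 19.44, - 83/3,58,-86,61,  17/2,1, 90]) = [-86, - 83/3,  -  19.44,1,17/2,58, 61,90 ]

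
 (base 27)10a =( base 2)1011100011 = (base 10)739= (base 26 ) 12b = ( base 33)MD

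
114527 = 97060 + 17467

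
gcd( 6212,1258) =2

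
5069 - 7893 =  - 2824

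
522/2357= 522/2357 = 0.22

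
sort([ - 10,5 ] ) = [  -  10, 5] 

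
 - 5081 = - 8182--3101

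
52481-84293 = - 31812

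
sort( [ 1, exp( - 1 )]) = [ exp( - 1), 1 ]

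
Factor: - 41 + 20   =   - 21 =- 3^1*7^1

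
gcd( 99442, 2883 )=1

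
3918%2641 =1277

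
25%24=1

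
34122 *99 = 3378078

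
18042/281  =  64 + 58/281 =64.21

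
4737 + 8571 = 13308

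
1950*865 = 1686750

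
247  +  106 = 353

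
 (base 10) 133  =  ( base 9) 157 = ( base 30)4d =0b10000101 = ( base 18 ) 77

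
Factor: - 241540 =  - 2^2*5^1*13^1*929^1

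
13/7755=13/7755 = 0.00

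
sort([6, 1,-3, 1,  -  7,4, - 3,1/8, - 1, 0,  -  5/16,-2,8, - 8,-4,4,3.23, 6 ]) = [  -  8,- 7, - 4, -3, - 3, - 2 , - 1, - 5/16,0,1/8, 1,1, 3.23,4 , 4, 6, 6, 8 ] 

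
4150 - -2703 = 6853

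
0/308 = 0 = 0.00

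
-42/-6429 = 14/2143 = 0.01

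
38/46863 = 38/46863 = 0.00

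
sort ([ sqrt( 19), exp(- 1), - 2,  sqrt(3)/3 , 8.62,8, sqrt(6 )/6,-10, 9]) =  [  -  10, - 2, exp ( - 1), sqrt( 6)/6,  sqrt( 3) /3, sqrt(19), 8,8.62, 9]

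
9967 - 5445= 4522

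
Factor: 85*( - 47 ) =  - 3995 = - 5^1* 17^1*47^1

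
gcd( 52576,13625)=1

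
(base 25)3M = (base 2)1100001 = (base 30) 37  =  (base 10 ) 97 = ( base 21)4d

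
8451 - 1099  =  7352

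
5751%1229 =835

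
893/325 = 2+243/325 = 2.75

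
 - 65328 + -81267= -146595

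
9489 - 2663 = 6826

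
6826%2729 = 1368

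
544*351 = 190944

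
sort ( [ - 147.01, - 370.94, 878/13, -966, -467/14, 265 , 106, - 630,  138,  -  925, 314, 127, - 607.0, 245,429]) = [ - 966, - 925,  -  630 , - 607.0, - 370.94 ,  -  147.01, - 467/14, 878/13, 106, 127,138, 245,  265,314,  429 ]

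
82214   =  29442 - -52772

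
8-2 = 6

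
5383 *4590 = 24707970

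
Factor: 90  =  2^1*3^2*5^1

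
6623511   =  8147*813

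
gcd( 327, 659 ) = 1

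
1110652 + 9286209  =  10396861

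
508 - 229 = 279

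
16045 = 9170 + 6875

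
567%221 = 125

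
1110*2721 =3020310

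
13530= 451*30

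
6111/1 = 6111 = 6111.00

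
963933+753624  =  1717557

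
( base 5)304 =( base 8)117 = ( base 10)79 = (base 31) 2h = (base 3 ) 2221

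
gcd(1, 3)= 1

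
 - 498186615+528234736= 30048121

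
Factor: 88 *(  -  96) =-2^8* 3^1*11^1 = -  8448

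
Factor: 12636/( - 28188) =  - 13^1*29^( - 1)  =  - 13/29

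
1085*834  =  904890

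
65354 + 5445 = 70799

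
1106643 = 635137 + 471506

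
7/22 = 7/22 = 0.32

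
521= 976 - 455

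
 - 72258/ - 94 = 36129/47= 768.70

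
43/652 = 43/652 = 0.07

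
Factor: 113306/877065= 2^1 * 3^(  -  1) * 5^( - 1)*7^(  -  1)*181^1 * 313^1*8353^(  -  1)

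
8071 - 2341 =5730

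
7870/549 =7870/549 = 14.34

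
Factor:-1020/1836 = - 3^( - 2)*5^1=-  5/9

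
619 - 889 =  - 270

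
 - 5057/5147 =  - 5057/5147 = - 0.98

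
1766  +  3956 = 5722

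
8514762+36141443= 44656205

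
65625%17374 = 13503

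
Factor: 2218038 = 2^1*3^1*369673^1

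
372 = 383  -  11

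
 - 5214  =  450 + - 5664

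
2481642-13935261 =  - 11453619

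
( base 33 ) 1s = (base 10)61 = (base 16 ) 3D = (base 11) 56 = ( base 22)2H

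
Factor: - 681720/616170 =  - 52/47 = - 2^2*13^1*47^( - 1)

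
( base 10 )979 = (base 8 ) 1723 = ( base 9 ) 1307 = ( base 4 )33103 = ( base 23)1jd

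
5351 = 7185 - 1834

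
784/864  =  49/54 = 0.91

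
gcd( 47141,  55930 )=799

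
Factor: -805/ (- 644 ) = 5/4  =  2^( - 2 )*5^1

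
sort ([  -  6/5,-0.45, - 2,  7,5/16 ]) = [ -2, -6/5, - 0.45,5/16, 7]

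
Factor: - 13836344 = - 2^3*1729543^1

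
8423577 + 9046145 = 17469722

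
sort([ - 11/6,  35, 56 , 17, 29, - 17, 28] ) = [ - 17, - 11/6,17, 28, 29, 35, 56] 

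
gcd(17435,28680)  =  5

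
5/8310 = 1/1662 = 0.00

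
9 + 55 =64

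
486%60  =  6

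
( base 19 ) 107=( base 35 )AI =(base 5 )2433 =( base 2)101110000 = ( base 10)368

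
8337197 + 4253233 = 12590430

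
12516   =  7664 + 4852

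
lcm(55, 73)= 4015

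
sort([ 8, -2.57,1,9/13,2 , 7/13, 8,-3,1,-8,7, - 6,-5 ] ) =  [ - 8, - 6, - 5,-3, - 2.57, 7/13,9/13,1, 1, 2, 7, 8,8] 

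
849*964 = 818436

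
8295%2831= 2633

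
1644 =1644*1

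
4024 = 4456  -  432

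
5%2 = 1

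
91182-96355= -5173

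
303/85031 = 303/85031  =  0.00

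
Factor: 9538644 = 2^2*3^1*794887^1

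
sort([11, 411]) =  [11, 411 ] 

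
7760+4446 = 12206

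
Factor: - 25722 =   -  2^1*3^2*1429^1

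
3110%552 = 350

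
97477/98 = 97477/98= 994.66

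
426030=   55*7746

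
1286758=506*2543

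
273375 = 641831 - 368456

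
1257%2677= 1257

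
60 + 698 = 758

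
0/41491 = 0 = 0.00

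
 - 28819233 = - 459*62787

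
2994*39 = 116766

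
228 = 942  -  714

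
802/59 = 802/59 = 13.59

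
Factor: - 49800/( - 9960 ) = 5^1   =  5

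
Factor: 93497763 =3^1*67^1 * 465163^1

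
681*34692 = 23625252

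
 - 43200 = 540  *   ( - 80 ) 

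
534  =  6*89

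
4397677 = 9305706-4908029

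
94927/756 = 13561/108  =  125.56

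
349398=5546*63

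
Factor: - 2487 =- 3^1*829^1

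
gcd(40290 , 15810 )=510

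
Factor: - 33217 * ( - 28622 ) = 2^1*11^1 * 59^1*563^1*1301^1 = 950736974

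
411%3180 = 411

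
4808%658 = 202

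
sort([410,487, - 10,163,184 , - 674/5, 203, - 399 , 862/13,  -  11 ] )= [ - 399, - 674/5, - 11,  -  10,862/13,163,184, 203 , 410, 487] 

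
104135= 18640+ 85495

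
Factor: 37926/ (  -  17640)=-2^( - 2) *5^ ( - 1 )*43^1 = - 43/20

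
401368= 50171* 8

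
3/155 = 3/155 = 0.02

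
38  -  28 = 10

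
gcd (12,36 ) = 12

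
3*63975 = 191925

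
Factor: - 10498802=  - 2^1*5249401^1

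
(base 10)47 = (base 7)65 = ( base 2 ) 101111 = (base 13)38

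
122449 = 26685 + 95764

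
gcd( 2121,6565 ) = 101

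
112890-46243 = 66647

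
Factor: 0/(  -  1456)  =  0 = 0^1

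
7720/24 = 965/3= 321.67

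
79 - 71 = 8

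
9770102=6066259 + 3703843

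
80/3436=20/859= 0.02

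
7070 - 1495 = 5575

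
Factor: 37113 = 3^1*89^1*139^1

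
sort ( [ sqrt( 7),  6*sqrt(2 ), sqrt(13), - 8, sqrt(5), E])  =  [ - 8 , sqrt(5), sqrt( 7), E,sqrt( 13 ),6*sqrt(2)]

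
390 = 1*390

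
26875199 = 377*71287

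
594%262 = 70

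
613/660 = 613/660=0.93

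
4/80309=4/80309 = 0.00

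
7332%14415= 7332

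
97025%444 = 233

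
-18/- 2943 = 2/327= 0.01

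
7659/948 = 8 + 25/316 = 8.08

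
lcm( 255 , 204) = 1020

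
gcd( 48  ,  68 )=4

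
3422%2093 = 1329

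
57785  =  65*889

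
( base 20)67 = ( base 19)6D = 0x7F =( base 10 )127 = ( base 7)241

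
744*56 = 41664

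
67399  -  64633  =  2766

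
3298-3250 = 48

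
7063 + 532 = 7595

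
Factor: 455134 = 2^1*227567^1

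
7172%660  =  572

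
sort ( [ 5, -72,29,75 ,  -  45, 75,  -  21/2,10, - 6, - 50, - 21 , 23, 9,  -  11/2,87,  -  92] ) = [ - 92, - 72,-50, - 45,-21, - 21/2,  -  6, - 11/2, 5, 9, 10,  23, 29,  75,75, 87] 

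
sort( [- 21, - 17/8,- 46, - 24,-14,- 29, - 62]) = [ -62,-46,-29, - 24, - 21,  -  14, - 17/8 ]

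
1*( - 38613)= - 38613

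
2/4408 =1/2204 = 0.00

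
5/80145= 1/16029=0.00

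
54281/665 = 54281/665 = 81.63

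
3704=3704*1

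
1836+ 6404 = 8240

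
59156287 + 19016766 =78173053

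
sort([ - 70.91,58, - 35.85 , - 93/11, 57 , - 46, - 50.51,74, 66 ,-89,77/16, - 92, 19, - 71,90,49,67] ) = [ - 92, - 89,- 71, - 70.91, - 50.51, - 46, - 35.85, - 93/11 , 77/16,19, 49,57  ,  58 , 66,  67,74, 90 ] 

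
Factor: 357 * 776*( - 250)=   -  69258000= - 2^4 *3^1 * 5^3*7^1 * 17^1*97^1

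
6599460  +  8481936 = 15081396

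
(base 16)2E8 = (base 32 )n8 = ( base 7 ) 2112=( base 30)oo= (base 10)744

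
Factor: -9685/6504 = - 2^(-3 )*3^( - 1)*5^1*13^1*149^1*271^(-1)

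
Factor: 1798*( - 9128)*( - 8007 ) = 2^4*3^1 *7^1*17^1*29^1*31^1*157^1*163^1 = 131412037008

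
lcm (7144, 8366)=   635816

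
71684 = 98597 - 26913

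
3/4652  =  3/4652=0.00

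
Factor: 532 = 2^2*7^1*19^1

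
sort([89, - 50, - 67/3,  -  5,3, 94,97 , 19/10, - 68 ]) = [ - 68, - 50, - 67/3,-5,19/10,3, 89,94  ,  97] 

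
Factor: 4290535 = 5^1*23^1*37309^1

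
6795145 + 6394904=13190049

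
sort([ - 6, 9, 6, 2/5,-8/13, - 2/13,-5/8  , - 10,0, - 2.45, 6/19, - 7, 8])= [ - 10, - 7, - 6,-2.45, - 5/8, - 8/13, - 2/13, 0, 6/19, 2/5, 6, 8, 9 ]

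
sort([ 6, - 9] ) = [ - 9,  6 ] 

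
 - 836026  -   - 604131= - 231895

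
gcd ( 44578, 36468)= 2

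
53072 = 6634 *8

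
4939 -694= 4245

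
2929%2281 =648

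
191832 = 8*23979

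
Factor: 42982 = 2^1 * 21491^1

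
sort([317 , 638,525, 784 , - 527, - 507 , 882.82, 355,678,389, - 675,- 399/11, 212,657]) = [ - 675, - 527,-507, - 399/11,212, 317, 355, 389, 525, 638,657,678, 784, 882.82 ]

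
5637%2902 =2735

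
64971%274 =33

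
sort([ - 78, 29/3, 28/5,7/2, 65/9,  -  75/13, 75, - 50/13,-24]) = [-78 ,-24,-75/13, - 50/13, 7/2,28/5, 65/9 , 29/3, 75 ]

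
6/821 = 6/821 = 0.01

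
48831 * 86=4199466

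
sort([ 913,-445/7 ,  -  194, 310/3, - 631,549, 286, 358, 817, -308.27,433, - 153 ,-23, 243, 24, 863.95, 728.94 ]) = [ - 631, - 308.27, - 194, - 153, - 445/7,- 23, 24, 310/3, 243,286, 358, 433, 549,  728.94, 817, 863.95, 913]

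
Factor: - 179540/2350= - 382/5 = - 2^1 * 5^( - 1 )*191^1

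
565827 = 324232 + 241595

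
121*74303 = 8990663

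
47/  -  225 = -1 + 178/225 = - 0.21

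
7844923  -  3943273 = 3901650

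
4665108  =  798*5846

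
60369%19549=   1722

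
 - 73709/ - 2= 73709/2 = 36854.50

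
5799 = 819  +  4980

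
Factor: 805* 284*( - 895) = -2^2*5^2*7^1 * 23^1*71^1*179^1= -204614900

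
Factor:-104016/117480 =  - 2^1*5^( - 1)*89^( -1 )*  197^1 = - 394/445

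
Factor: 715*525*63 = 3^3*5^3*7^2 * 11^1 * 13^1 = 23648625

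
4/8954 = 2/4477= 0.00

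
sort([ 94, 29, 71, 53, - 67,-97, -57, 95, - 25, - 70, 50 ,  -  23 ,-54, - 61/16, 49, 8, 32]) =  [ - 97, - 70, - 67, - 57, - 54, - 25, - 23, - 61/16,8,29, 32, 49,50 , 53, 71, 94,95 ]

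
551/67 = 8 + 15/67 = 8.22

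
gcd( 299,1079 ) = 13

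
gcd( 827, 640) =1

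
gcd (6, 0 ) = 6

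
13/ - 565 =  - 13/565 = - 0.02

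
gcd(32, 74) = 2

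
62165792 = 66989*928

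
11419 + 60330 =71749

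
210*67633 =14202930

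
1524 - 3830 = - 2306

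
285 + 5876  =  6161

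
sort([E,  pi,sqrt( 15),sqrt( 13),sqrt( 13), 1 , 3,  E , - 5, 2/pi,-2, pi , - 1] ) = [ - 5, - 2, - 1, 2/pi,1, E, E, 3,  pi, pi, sqrt (13), sqrt( 13), sqrt( 15)]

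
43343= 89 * 487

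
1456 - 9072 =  - 7616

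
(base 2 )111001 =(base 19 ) 30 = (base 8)71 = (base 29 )1S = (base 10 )57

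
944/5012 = 236/1253 = 0.19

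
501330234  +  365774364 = 867104598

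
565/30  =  18 + 5/6 = 18.83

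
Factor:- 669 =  - 3^1*223^1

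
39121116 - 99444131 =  - 60323015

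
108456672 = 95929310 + 12527362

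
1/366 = 1/366 = 0.00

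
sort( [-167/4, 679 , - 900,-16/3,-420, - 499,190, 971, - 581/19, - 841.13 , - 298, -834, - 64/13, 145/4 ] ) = [-900,-841.13, - 834,-499, - 420,-298, - 167/4,-581/19,-16/3, - 64/13,145/4,190, 679, 971] 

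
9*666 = 5994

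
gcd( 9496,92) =4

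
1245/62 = 1245/62 = 20.08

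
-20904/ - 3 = 6968 + 0/1=   6968.00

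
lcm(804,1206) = 2412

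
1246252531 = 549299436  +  696953095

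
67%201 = 67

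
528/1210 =24/55= 0.44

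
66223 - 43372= 22851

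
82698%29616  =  23466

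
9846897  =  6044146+3802751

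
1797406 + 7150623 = 8948029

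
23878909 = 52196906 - 28317997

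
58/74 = 29/37=0.78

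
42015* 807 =33906105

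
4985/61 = 81 + 44/61 = 81.72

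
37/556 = 37/556= 0.07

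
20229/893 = 22+ 583/893= 22.65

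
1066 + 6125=7191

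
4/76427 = 4/76427 = 0.00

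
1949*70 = 136430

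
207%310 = 207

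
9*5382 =48438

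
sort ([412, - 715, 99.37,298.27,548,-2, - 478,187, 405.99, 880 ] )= [ - 715, - 478, -2, 99.37, 187, 298.27, 405.99,  412, 548 , 880]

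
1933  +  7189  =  9122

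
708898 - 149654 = 559244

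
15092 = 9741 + 5351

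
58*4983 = 289014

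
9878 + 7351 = 17229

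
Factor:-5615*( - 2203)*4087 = 50555556515 = 5^1*61^1*67^1 * 1123^1*2203^1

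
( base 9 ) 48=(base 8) 54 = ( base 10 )44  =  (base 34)1A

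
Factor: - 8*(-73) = 2^3*73^1 = 584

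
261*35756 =9332316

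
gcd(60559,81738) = 1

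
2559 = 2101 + 458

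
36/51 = 12/17 = 0.71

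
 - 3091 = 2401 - 5492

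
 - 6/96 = -1 + 15/16 = - 0.06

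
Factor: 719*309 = 222171 = 3^1*103^1*719^1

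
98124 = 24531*4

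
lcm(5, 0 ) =0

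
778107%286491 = 205125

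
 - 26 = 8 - 34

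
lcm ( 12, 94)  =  564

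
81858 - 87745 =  - 5887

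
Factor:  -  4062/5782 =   -  3^1 *7^( - 2 )*59^( - 1 ) * 677^1= - 2031/2891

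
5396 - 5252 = 144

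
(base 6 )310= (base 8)162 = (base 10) 114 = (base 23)4m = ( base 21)59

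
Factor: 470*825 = 387750 = 2^1*3^1*5^3*11^1 *47^1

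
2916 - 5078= - 2162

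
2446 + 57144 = 59590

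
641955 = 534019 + 107936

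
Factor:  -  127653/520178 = -2^ ( - 1) * 3^1*17^1*2503^1 * 260089^( -1)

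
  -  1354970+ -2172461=-3527431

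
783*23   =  18009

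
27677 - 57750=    - 30073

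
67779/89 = 67779/89 = 761.56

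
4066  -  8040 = - 3974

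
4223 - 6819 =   -  2596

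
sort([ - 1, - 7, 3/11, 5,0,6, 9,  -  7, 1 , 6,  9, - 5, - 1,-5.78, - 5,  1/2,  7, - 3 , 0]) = [ - 7, - 7, -5.78, - 5, -5, - 3, - 1,  -  1,0,0 , 3/11, 1/2, 1,  5 , 6, 6, 7, 9, 9]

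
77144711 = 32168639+44976072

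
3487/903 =3487/903= 3.86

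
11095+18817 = 29912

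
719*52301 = 37604419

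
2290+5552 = 7842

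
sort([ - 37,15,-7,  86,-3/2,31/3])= [ - 37, - 7,  -  3/2, 31/3, 15,86 ] 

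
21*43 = 903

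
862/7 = 123 + 1/7  =  123.14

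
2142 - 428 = 1714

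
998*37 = 36926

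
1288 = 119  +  1169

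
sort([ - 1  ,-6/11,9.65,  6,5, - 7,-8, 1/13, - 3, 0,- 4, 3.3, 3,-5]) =[ - 8, - 7,-5, - 4,-3, - 1 , -6/11,  0, 1/13, 3 , 3.3,5, 6, 9.65] 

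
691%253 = 185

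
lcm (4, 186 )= 372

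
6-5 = 1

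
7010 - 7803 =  - 793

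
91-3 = 88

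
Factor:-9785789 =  - 13^1*29^1*101^1 * 257^1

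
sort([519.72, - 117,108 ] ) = [ - 117, 108, 519.72 ] 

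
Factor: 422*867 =2^1*3^1*17^2*211^1 = 365874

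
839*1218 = 1021902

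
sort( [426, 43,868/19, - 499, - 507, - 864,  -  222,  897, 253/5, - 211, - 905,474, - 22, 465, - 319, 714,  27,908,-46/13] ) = [ - 905, - 864, - 507, - 499, - 319, - 222, - 211, - 22, - 46/13 , 27, 43,868/19, 253/5, 426,465,474,  714, 897, 908]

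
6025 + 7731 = 13756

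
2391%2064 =327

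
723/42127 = 723/42127 =0.02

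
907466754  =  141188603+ 766278151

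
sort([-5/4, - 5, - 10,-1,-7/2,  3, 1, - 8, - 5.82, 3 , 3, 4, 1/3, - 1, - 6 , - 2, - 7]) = [ - 10, - 8, - 7, - 6, - 5.82 , - 5, - 7/2 , - 2,-5/4, - 1, - 1, 1/3, 1, 3, 3, 3, 4] 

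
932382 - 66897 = 865485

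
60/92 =15/23 = 0.65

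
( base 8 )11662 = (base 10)5042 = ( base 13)23ab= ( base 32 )4TI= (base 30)5I2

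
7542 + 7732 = 15274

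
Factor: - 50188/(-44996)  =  12547/11249= 7^( - 1)*1607^( - 1 )*12547^1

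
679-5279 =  -4600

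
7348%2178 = 814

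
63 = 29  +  34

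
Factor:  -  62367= - 3^1*20789^1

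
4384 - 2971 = 1413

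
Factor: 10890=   2^1*3^2*5^1 * 11^2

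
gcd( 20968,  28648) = 8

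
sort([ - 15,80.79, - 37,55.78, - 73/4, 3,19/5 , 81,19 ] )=[ - 37, - 73/4,- 15 , 3,19/5,  19,  55.78,80.79,81] 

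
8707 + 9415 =18122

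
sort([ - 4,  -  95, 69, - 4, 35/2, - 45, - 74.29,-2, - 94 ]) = [ - 95, - 94, - 74.29, - 45 , - 4,-4, - 2 , 35/2, 69] 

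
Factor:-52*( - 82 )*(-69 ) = - 2^3* 3^1*13^1*23^1 * 41^1= -294216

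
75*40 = 3000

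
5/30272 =5/30272 = 0.00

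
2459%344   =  51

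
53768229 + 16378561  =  70146790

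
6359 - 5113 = 1246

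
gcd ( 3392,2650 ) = 106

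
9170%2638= 1256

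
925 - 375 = 550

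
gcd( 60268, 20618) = 1586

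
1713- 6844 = - 5131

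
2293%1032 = 229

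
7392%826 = 784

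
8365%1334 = 361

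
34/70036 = 17/35018 = 0.00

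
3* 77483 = 232449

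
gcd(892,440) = 4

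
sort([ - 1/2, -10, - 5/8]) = [ - 10, - 5/8, - 1/2 ] 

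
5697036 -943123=4753913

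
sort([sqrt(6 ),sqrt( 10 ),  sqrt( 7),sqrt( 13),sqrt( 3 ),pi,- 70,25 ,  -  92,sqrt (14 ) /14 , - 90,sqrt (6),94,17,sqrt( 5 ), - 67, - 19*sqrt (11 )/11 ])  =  [-92, - 90,  -  70,-67, - 19 * sqrt( 11) /11,sqrt(14) /14, sqrt( 3), sqrt( 5),sqrt (6 ),sqrt( 6 ), sqrt( 7) , pi,  sqrt(10 ), sqrt( 13 ),17, 25,94 ] 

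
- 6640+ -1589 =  - 8229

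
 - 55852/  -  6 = 27926/3 = 9308.67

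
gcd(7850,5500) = 50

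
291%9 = 3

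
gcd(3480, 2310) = 30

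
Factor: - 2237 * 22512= - 50359344 = - 2^4 *3^1* 7^1*67^1*2237^1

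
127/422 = 127/422  =  0.30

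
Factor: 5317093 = 19^1*279847^1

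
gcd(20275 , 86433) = 1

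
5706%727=617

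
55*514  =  28270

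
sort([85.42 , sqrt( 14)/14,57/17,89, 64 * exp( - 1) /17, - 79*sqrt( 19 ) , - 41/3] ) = [ - 79*sqrt(19 ),-41/3,sqrt(14)/14,  64 * exp(  -  1 ) /17 , 57/17,  85.42,89]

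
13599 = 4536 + 9063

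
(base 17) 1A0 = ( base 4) 13023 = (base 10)459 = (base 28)GB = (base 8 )713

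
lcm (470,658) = 3290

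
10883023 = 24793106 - 13910083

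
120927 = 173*699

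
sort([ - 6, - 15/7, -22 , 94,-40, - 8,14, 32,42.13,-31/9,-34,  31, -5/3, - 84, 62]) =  [  -  84, - 40, - 34, - 22, - 8,- 6,  -  31/9, -15/7,-5/3,14, 31, 32, 42.13, 62, 94 ]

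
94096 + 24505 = 118601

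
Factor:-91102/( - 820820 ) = 2^( - 1) * 5^( - 1)*7^(  -  1) * 13^ ( - 1)*101^1 = 101/910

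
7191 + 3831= 11022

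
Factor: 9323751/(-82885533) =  - 3107917/27628511=   - 109^1*28513^1 * 27628511^(  -  1)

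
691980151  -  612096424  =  79883727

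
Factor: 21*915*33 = 634095  =  3^3 * 5^1*7^1* 11^1*61^1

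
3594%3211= 383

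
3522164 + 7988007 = 11510171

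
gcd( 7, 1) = 1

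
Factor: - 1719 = - 3^2*191^1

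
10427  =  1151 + 9276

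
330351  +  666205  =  996556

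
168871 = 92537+76334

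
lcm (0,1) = 0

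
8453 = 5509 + 2944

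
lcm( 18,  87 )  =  522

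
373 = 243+130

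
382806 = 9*42534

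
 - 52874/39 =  - 1356+10/39 = - 1355.74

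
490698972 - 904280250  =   - 413581278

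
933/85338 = 311/28446 =0.01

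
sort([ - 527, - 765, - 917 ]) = [-917, - 765 , - 527 ]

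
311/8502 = 311/8502 = 0.04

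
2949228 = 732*4029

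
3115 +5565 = 8680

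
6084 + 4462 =10546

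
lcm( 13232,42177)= 674832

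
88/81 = 1 + 7/81  =  1.09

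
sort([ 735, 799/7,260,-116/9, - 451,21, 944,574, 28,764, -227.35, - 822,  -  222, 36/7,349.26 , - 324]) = [ - 822,-451,  -  324, -227.35, - 222, - 116/9, 36/7,21,28,799/7,260,  349.26, 574,735,764, 944]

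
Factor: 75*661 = 3^1*5^2*661^1 = 49575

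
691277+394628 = 1085905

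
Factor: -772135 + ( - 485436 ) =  -1257571 = - 7^1 * 23^1 * 73^1 * 107^1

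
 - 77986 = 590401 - 668387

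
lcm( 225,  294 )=22050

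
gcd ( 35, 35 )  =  35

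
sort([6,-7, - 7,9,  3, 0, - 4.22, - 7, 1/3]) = [ - 7,  -  7, - 7,- 4.22, 0, 1/3, 3,6, 9 ] 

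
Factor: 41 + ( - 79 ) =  - 38 = -2^1*19^1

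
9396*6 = 56376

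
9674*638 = 6172012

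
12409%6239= 6170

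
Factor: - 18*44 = -2^3*3^2*11^1= - 792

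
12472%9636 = 2836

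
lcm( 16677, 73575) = 1250775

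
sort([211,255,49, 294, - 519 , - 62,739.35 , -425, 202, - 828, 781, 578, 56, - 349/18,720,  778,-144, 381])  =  [ - 828, - 519, - 425 ,  -  144,- 62, - 349/18,49, 56 , 202, 211, 255, 294,381, 578, 720, 739.35 , 778, 781 ] 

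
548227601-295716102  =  252511499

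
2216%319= 302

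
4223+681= 4904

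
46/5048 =23/2524 = 0.01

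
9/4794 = 3/1598  =  0.00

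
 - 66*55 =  - 3630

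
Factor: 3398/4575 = 2^1*3^(-1 )*5^( - 2 )*61^ ( - 1)*1699^1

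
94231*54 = 5088474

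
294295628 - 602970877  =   - 308675249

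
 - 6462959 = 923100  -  7386059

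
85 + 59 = 144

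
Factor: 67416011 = 13^1*73^1*71039^1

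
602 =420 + 182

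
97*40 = 3880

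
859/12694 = 859/12694 = 0.07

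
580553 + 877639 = 1458192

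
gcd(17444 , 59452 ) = 356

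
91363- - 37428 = 128791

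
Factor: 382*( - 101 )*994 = -38350508 = - 2^2*7^1*71^1*101^1*191^1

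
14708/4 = 3677 = 3677.00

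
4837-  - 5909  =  10746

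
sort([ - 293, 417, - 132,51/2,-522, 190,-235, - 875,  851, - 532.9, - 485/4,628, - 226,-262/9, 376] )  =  [ - 875, - 532.9,  -  522, - 293, - 235, - 226, - 132, - 485/4, - 262/9, 51/2,190, 376,417,628, 851 ]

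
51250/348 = 147 + 47/174 = 147.27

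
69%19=12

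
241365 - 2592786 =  - 2351421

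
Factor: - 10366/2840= - 73/20 = - 2^( - 2) * 5^ (-1 ) *73^1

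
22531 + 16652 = 39183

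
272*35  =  9520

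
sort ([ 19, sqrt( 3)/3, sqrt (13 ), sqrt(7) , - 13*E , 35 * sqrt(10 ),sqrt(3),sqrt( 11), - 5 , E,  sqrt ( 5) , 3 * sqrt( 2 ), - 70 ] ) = [ - 70, - 13*E, - 5,sqrt( 3) /3,sqrt(3) , sqrt (5 ) , sqrt(7), E,sqrt( 11 ), sqrt(13 ) , 3*sqrt(2 ),19,35*sqrt(10 )]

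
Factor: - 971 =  - 971^1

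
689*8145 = 5611905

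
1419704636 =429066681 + 990637955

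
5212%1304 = 1300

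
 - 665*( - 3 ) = 1995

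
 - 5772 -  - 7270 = 1498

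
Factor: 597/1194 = 1/2 = 2^( - 1)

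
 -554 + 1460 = 906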